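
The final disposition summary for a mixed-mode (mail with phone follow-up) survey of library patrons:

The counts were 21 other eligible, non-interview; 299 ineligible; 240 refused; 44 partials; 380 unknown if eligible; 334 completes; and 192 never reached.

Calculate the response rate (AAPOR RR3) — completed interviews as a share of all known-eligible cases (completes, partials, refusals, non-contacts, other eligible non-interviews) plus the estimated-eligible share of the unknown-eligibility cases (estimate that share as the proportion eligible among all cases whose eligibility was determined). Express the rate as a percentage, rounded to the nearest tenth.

Num → 334
Determined eligible → 334 + 44 + 240 + 192 + 21 = 831
e = 831 / (831 + 299) = 831 / 1130 = 0.7354
e × U → 0.7354 × 380 = 279.45
Denom → 831 + 279.45 = 1110.45
RR3 = 334 / 1110.45 = 0.3008

30.1%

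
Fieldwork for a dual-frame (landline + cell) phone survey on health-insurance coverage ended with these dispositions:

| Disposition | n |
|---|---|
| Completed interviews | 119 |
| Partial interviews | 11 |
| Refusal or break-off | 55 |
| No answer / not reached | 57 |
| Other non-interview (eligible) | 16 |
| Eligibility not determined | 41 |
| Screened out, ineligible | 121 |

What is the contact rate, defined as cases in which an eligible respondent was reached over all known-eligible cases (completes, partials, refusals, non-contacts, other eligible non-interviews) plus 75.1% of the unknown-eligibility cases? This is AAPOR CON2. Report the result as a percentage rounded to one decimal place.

69.6%

Numerator → 119 + 11 + 55 + 16 = 201
Eligible (known) → 119 + 11 + 55 + 57 + 16 = 258
Estimated eligible among unknowns → 0.7510 × 41 = 30.79
Denominator → 258 + 30.79 = 288.79
CON2 = 201 / 288.79 = 0.6960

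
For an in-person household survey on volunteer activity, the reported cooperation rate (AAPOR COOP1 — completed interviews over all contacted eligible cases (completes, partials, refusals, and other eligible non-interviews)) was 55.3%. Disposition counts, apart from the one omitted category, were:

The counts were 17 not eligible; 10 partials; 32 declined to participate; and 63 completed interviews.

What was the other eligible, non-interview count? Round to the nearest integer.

COOP1 = 63 / D = 0.553
D = 63 / 0.553 = 113.9
Rest of base = 105
other eligible, non-interview = 113.9 − 105 ≈ 9

9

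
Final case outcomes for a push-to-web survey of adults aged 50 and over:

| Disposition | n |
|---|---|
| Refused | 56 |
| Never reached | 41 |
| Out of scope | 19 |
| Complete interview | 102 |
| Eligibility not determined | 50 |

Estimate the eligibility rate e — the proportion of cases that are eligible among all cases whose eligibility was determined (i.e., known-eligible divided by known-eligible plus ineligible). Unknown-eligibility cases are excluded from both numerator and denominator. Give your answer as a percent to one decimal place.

91.3%

Known eligible: 102 + 56 + 41 = 199
e = 199 / (199 + 19) = 199 / 218 = 0.9128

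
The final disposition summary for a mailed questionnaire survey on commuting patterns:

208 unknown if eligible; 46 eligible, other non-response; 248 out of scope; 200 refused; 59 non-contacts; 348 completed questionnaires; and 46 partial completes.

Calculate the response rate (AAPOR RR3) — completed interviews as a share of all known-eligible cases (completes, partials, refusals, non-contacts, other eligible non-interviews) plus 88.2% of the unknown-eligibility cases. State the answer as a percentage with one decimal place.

Top → 348
Eligible (known) → 348 + 46 + 200 + 59 + 46 = 699
Eligible share of unknowns → 0.8820 × 208 = 183.46
Denominator → 699 + 183.46 = 882.46
RR3 = 348 / 882.46 = 0.3944

39.4%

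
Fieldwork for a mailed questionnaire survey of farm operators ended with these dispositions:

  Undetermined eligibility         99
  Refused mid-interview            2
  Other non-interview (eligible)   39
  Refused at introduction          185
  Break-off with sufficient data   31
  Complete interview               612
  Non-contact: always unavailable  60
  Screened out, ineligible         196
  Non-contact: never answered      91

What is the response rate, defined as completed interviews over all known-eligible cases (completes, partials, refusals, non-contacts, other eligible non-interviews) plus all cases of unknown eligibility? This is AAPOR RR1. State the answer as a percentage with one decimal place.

Refusal or break-off = 185 + 2 = 187
No answer / not reached = 91 + 60 = 151
Top → 612
Base → 612 + 31 + 187 + 151 + 39 + 99 = 1119
RR1 = 612 / 1119 = 0.5469

54.7%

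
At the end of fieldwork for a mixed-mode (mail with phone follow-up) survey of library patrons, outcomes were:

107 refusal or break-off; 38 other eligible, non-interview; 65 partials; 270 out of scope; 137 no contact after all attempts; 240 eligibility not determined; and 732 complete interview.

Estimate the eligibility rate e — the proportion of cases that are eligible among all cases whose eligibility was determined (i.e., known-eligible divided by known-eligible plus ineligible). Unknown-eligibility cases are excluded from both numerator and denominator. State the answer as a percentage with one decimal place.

Known eligible = 732 + 65 + 107 + 137 + 38 = 1079
e = 1079 / (1079 + 270) = 1079 / 1349 = 0.7999

80.0%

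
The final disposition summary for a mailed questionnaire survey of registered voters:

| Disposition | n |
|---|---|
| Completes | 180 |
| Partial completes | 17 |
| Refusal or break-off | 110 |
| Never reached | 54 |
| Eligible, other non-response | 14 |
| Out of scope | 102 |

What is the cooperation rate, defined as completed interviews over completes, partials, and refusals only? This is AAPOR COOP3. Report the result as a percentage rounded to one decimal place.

58.6%

Numerator = 180
Denom = 180 + 17 + 110 = 307
COOP3 = 180 / 307 = 0.5863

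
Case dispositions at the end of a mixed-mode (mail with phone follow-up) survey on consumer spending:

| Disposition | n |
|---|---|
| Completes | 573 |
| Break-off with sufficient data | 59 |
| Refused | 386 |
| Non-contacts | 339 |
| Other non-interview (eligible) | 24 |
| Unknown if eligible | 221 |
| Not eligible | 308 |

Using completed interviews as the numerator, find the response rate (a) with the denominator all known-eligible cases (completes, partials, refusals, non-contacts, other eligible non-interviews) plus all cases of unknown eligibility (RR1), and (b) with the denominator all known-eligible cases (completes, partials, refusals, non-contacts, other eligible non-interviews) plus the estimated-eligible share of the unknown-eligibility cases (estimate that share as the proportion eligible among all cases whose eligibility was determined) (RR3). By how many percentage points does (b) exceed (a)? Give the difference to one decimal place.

0.9

Top = 573
Denominator = 573 + 59 + 386 + 339 + 24 + 221 = 1602
RR1 = 573 / 1602 = 0.3577
Known eligible = 573 + 59 + 386 + 339 + 24 = 1381
e = 1381 / (1381 + 308) = 1381 / 1689 = 0.8176
e × U = 0.8176 × 221 = 180.69
Denominator = 1381 + 180.69 = 1561.69
RR3 = 573 / 1561.69 = 0.3669
Difference = 36.69 − 35.77 = 0.92 percentage points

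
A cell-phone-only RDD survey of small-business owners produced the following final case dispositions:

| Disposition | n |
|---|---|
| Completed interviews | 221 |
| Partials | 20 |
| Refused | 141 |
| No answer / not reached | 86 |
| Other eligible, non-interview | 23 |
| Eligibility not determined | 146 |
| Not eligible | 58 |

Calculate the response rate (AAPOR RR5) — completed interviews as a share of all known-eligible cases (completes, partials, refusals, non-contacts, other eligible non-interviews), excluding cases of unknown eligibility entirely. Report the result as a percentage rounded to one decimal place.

45.0%

Top → 221
Denominator → 221 + 20 + 141 + 86 + 23 = 491
RR5 = 221 / 491 = 0.4501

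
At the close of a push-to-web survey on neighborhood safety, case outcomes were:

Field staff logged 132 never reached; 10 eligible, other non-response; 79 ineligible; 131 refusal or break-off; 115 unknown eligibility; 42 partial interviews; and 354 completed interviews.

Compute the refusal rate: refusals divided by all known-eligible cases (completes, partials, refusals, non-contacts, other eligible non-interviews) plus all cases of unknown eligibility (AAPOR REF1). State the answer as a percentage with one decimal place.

Top: 131
Denominator: 354 + 42 + 131 + 132 + 10 + 115 = 784
REF1 = 131 / 784 = 0.1671

16.7%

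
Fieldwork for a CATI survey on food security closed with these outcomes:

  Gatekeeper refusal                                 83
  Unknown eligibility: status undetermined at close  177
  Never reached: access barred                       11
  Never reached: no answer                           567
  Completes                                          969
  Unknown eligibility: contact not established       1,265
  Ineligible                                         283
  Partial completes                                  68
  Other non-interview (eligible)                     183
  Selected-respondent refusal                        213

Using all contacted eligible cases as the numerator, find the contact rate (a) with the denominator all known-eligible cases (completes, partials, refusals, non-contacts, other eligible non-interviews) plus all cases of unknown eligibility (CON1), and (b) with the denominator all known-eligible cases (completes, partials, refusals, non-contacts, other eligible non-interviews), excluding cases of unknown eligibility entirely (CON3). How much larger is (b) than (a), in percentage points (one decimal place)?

Declined to participate = 83 + 213 = 296
No answer / not reached = 567 + 11 = 578
Unknown if eligible = 1265 + 177 = 1442
Num → 969 + 68 + 296 + 183 = 1516
Base → 969 + 68 + 296 + 578 + 183 + 1442 = 3536
CON1 = 1516 / 3536 = 0.4287
Base → 969 + 68 + 296 + 578 + 183 = 2094
CON3 = 1516 / 2094 = 0.7240
Difference = 72.40 − 42.87 = 29.53 percentage points

29.5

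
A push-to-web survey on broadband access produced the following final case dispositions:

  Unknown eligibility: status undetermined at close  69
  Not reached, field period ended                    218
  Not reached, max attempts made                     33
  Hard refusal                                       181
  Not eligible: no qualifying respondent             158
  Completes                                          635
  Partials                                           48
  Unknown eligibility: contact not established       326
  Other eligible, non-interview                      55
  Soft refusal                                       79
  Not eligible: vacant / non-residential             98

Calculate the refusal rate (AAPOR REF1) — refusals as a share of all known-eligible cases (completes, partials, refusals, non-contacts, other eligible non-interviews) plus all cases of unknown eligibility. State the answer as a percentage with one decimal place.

Refusal or break-off = 181 + 79 = 260
Never reached = 218 + 33 = 251
Eligibility not determined = 326 + 69 = 395
Not eligible = 158 + 98 = 256
Top: 260
Denom: 635 + 48 + 260 + 251 + 55 + 395 = 1644
REF1 = 260 / 1644 = 0.1582

15.8%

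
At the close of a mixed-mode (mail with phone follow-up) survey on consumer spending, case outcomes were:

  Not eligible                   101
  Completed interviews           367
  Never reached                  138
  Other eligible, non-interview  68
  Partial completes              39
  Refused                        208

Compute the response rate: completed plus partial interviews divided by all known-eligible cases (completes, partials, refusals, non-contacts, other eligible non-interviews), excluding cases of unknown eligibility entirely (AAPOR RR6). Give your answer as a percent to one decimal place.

Top: 367 + 39 = 406
Denominator: 367 + 39 + 208 + 138 + 68 = 820
RR6 = 406 / 820 = 0.4951

49.5%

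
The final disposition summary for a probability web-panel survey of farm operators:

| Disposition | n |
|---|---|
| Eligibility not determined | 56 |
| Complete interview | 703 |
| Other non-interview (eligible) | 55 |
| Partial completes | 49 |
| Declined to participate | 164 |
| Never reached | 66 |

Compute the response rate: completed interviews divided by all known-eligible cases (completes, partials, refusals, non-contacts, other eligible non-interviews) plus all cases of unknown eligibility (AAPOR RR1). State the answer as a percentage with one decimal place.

64.3%

Top: 703
Base: 703 + 49 + 164 + 66 + 55 + 56 = 1093
RR1 = 703 / 1093 = 0.6432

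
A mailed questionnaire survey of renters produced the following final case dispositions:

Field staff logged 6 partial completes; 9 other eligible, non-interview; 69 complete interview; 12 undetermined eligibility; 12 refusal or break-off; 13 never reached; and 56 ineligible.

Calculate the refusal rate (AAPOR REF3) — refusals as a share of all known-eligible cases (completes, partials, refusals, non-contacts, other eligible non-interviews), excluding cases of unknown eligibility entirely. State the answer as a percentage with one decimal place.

Numerator → 12
Denominator → 69 + 6 + 12 + 13 + 9 = 109
REF3 = 12 / 109 = 0.1101

11.0%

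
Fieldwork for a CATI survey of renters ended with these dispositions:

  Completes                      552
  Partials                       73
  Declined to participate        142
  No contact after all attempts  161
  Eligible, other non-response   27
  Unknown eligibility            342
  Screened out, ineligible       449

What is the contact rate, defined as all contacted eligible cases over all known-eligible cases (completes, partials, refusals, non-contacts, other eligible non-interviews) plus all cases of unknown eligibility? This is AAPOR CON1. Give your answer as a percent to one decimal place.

61.2%

Top = 552 + 73 + 142 + 27 = 794
Denom = 552 + 73 + 142 + 161 + 27 + 342 = 1297
CON1 = 794 / 1297 = 0.6122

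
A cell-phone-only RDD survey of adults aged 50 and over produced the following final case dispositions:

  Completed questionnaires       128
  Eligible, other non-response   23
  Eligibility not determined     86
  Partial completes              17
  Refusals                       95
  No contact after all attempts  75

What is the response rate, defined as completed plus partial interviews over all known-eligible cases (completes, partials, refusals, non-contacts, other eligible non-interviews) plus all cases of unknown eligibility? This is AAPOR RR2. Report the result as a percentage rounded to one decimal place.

Num = 128 + 17 = 145
Denominator = 128 + 17 + 95 + 75 + 23 + 86 = 424
RR2 = 145 / 424 = 0.3420

34.2%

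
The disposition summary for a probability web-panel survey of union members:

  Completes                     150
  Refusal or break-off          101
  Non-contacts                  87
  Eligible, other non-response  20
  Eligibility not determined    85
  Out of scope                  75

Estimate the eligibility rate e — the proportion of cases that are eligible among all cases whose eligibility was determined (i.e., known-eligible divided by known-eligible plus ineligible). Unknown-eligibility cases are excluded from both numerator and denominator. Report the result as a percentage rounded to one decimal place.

Determined eligible = 150 + 101 + 87 + 20 = 358
e = 358 / (358 + 75) = 358 / 433 = 0.8268

82.7%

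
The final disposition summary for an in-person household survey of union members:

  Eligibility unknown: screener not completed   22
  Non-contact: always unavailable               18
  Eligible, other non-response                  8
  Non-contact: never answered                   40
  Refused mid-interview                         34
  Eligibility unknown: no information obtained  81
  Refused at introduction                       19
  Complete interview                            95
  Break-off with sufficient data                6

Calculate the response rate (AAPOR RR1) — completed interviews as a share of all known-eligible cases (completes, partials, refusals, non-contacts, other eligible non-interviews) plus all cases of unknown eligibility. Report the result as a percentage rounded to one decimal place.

Refused = 19 + 34 = 53
No contact after all attempts = 40 + 18 = 58
Unknown if eligible = 22 + 81 = 103
Top = 95
Base = 95 + 6 + 53 + 58 + 8 + 103 = 323
RR1 = 95 / 323 = 0.2941

29.4%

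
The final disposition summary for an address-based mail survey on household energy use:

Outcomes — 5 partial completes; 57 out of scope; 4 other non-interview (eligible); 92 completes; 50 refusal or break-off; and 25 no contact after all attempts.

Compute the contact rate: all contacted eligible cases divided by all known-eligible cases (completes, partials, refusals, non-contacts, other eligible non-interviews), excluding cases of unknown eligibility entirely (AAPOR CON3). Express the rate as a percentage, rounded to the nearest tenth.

85.8%

Num = 92 + 5 + 50 + 4 = 151
Denominator = 92 + 5 + 50 + 25 + 4 = 176
CON3 = 151 / 176 = 0.8580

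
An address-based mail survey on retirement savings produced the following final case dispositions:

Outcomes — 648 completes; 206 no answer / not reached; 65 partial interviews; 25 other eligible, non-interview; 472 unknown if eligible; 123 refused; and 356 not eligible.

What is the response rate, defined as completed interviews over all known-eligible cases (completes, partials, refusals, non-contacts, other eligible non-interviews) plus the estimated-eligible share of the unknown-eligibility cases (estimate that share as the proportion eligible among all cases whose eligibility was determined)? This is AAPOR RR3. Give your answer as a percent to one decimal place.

Numerator: 648
Determined eligible: 648 + 65 + 123 + 206 + 25 = 1067
e = 1067 / (1067 + 356) = 1067 / 1423 = 0.7498
Eligible share of unknowns: 0.7498 × 472 = 353.91
Denom: 1067 + 353.91 = 1420.91
RR3 = 648 / 1420.91 = 0.4560

45.6%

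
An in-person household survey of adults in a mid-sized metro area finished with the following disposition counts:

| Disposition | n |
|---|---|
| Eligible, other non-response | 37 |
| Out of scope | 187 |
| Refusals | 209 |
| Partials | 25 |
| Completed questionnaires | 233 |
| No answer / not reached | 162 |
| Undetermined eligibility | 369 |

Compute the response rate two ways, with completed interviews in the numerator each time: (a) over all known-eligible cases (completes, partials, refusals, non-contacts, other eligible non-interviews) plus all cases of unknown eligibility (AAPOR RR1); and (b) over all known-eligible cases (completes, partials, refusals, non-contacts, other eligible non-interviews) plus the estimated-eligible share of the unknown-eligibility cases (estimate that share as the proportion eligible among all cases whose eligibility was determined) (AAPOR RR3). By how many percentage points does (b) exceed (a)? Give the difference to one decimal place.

Top: 233
Denominator: 233 + 25 + 209 + 162 + 37 + 369 = 1035
RR1 = 233 / 1035 = 0.2251
Known eligible: 233 + 25 + 209 + 162 + 37 = 666
e = 666 / (666 + 187) = 666 / 853 = 0.7808
Eligible share of unknowns: 0.7808 × 369 = 288.12
Denominator: 666 + 288.12 = 954.12
RR3 = 233 / 954.12 = 0.2442
Difference = 24.42 − 22.51 = 1.91 percentage points

1.9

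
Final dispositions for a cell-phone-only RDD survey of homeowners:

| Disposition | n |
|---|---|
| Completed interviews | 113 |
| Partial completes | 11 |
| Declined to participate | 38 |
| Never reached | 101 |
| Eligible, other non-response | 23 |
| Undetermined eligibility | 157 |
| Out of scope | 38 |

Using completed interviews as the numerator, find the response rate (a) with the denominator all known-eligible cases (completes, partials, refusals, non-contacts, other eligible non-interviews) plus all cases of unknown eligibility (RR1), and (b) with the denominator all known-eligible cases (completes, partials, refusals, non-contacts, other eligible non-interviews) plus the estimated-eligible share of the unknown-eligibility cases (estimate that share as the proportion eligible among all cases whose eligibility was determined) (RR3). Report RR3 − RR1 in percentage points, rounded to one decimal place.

Top → 113
Denominator → 113 + 11 + 38 + 101 + 23 + 157 = 443
RR1 = 113 / 443 = 0.2551
Determined eligible → 113 + 11 + 38 + 101 + 23 = 286
e = 286 / (286 + 38) = 286 / 324 = 0.8827
Eligible share of unknowns → 0.8827 × 157 = 138.58
Denominator → 286 + 138.58 = 424.58
RR3 = 113 / 424.58 = 0.2661
Difference = 26.61 − 25.51 = 1.10 percentage points

1.1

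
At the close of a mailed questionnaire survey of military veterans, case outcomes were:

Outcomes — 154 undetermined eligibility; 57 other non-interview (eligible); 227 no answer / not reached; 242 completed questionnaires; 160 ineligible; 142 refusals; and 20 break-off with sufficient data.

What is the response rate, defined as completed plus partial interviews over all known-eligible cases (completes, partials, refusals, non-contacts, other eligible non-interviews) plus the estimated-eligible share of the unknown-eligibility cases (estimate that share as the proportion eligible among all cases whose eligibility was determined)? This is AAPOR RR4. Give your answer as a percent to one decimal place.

Numerator → 242 + 20 = 262
Eligible (known) → 242 + 20 + 142 + 227 + 57 = 688
e = 688 / (688 + 160) = 688 / 848 = 0.8113
Eligible share of unknowns → 0.8113 × 154 = 124.94
Denominator → 688 + 124.94 = 812.94
RR4 = 262 / 812.94 = 0.3223

32.2%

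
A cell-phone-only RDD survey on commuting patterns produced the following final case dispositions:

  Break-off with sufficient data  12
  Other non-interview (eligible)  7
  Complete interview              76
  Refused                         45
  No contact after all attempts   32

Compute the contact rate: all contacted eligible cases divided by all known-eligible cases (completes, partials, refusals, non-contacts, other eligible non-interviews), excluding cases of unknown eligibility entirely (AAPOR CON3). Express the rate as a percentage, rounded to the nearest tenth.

81.4%

Numerator: 76 + 12 + 45 + 7 = 140
Base: 76 + 12 + 45 + 32 + 7 = 172
CON3 = 140 / 172 = 0.8140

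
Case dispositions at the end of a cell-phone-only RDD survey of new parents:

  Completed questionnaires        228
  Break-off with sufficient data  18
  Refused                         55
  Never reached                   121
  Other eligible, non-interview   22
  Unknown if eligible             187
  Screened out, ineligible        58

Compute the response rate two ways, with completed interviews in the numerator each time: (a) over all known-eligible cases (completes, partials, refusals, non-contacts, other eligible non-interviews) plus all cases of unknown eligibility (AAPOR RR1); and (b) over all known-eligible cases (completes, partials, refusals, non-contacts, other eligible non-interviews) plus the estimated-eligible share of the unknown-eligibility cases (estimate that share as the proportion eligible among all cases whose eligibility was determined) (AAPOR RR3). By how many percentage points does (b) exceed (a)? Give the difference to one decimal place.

1.3

Num = 228
Base = 228 + 18 + 55 + 121 + 22 + 187 = 631
RR1 = 228 / 631 = 0.3613
Determined eligible = 228 + 18 + 55 + 121 + 22 = 444
e = 444 / (444 + 58) = 444 / 502 = 0.8845
Estimated eligible among unknowns = 0.8845 × 187 = 165.40
Base = 444 + 165.40 = 609.40
RR3 = 228 / 609.40 = 0.3741
Difference = 37.41 − 36.13 = 1.28 percentage points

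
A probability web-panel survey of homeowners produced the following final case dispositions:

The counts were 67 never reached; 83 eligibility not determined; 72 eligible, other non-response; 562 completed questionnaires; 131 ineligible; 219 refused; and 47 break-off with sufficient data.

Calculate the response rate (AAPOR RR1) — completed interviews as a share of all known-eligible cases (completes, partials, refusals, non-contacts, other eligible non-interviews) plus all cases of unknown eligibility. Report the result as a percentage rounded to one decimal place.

Num = 562
Base = 562 + 47 + 219 + 67 + 72 + 83 = 1050
RR1 = 562 / 1050 = 0.5352

53.5%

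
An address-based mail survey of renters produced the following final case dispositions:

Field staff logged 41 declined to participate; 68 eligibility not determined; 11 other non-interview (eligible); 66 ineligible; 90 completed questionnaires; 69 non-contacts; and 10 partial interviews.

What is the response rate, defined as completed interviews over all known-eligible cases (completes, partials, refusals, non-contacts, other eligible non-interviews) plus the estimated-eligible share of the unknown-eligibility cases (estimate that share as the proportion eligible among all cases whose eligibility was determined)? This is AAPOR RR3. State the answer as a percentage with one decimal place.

Num: 90
Eligible (known): 90 + 10 + 41 + 69 + 11 = 221
e = 221 / (221 + 66) = 221 / 287 = 0.7700
Eligible share of unknowns: 0.7700 × 68 = 52.36
Base: 221 + 52.36 = 273.36
RR3 = 90 / 273.36 = 0.3292

32.9%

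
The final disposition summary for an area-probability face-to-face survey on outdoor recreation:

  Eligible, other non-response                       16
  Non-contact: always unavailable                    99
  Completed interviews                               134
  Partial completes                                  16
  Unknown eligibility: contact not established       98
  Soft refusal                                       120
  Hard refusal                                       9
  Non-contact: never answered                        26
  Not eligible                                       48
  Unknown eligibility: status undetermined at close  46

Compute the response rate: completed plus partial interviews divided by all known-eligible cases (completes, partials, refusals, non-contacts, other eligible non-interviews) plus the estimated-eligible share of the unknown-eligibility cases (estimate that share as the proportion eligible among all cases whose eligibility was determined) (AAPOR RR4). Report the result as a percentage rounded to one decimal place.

Refusals = 9 + 120 = 129
Non-contacts = 26 + 99 = 125
Unknown if eligible = 98 + 46 = 144
Top = 134 + 16 = 150
Known eligible = 134 + 16 + 129 + 125 + 16 = 420
e = 420 / (420 + 48) = 420 / 468 = 0.8974
e × U = 0.8974 × 144 = 129.23
Denominator = 420 + 129.23 = 549.23
RR4 = 150 / 549.23 = 0.2731

27.3%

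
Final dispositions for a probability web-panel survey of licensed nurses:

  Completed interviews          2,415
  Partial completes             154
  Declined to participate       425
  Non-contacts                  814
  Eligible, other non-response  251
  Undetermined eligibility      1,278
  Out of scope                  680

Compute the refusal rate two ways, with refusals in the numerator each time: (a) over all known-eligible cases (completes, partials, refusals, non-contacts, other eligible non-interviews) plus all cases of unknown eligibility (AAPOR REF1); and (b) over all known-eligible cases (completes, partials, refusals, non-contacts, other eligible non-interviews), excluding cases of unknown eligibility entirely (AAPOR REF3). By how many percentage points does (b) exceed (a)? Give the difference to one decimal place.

2.5

Numerator = 425
Base = 2415 + 154 + 425 + 814 + 251 + 1278 = 5337
REF1 = 425 / 5337 = 0.0796
Base = 2415 + 154 + 425 + 814 + 251 = 4059
REF3 = 425 / 4059 = 0.1047
Difference = 10.47 − 7.96 = 2.51 percentage points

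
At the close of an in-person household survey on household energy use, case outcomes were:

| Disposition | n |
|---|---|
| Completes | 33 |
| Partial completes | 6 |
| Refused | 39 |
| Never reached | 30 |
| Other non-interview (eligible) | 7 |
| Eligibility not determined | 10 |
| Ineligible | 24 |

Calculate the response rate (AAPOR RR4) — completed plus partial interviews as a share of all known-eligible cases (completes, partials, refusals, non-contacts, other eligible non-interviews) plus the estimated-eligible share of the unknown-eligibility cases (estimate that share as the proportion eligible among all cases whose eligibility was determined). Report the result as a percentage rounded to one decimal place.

Top → 33 + 6 = 39
Eligible (known) → 33 + 6 + 39 + 30 + 7 = 115
e = 115 / (115 + 24) = 115 / 139 = 0.8273
Eligible share of unknowns → 0.8273 × 10 = 8.27
Denom → 115 + 8.27 = 123.27
RR4 = 39 / 123.27 = 0.3164

31.6%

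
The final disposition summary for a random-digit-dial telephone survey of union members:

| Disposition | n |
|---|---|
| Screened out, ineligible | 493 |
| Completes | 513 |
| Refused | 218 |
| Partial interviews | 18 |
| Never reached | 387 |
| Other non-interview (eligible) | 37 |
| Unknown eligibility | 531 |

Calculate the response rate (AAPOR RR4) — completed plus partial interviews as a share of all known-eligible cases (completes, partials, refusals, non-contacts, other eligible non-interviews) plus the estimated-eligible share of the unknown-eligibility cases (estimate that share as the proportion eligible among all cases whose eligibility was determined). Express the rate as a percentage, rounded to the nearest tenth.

34.3%

Numerator: 513 + 18 = 531
Eligible (known): 513 + 18 + 218 + 387 + 37 = 1173
e = 1173 / (1173 + 493) = 1173 / 1666 = 0.7041
e × U: 0.7041 × 531 = 373.88
Denom: 1173 + 373.88 = 1546.88
RR4 = 531 / 1546.88 = 0.3433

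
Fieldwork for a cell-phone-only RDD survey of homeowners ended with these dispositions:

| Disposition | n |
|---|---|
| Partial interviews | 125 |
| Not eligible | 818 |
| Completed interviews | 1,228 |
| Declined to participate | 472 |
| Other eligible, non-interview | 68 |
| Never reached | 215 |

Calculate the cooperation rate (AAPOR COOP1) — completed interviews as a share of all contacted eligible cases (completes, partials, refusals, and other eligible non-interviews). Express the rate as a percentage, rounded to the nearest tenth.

Num = 1228
Denominator = 1228 + 125 + 472 + 68 = 1893
COOP1 = 1228 / 1893 = 0.6487

64.9%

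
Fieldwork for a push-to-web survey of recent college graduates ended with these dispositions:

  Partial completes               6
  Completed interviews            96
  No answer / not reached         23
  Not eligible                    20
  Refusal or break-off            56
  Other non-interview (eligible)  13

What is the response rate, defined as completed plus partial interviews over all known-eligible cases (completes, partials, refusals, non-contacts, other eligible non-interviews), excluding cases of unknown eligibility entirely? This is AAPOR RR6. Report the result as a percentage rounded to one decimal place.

52.6%

Num: 96 + 6 = 102
Denom: 96 + 6 + 56 + 23 + 13 = 194
RR6 = 102 / 194 = 0.5258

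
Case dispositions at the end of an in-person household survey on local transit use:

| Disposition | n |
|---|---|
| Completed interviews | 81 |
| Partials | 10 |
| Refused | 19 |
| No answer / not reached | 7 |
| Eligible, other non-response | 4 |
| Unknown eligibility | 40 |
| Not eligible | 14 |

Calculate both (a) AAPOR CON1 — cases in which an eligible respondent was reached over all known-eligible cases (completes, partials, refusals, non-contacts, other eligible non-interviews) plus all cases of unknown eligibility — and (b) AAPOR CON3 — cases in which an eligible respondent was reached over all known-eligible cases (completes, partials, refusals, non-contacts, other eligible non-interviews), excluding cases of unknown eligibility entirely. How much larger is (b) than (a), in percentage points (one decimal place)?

Numerator: 81 + 10 + 19 + 4 = 114
Denominator: 81 + 10 + 19 + 7 + 4 + 40 = 161
CON1 = 114 / 161 = 0.7081
Denominator: 81 + 10 + 19 + 7 + 4 = 121
CON3 = 114 / 121 = 0.9421
Difference = 94.21 − 70.81 = 23.40 percentage points

23.4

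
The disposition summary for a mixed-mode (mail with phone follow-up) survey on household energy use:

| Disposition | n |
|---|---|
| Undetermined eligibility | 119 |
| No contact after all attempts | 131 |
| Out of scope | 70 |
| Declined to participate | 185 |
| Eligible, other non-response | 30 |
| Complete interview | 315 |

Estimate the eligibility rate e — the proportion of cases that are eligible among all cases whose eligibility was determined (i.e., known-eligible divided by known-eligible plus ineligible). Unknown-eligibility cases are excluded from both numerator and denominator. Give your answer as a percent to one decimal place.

90.4%

Known eligible = 315 + 185 + 131 + 30 = 661
e = 661 / (661 + 70) = 661 / 731 = 0.9042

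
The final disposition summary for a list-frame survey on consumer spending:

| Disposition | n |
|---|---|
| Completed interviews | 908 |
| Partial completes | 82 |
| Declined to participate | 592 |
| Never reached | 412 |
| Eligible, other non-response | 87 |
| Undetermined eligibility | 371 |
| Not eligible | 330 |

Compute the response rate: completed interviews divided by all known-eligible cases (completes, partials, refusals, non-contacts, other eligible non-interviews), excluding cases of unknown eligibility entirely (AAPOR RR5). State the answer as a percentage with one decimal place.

43.6%

Numerator = 908
Denominator = 908 + 82 + 592 + 412 + 87 = 2081
RR5 = 908 / 2081 = 0.4363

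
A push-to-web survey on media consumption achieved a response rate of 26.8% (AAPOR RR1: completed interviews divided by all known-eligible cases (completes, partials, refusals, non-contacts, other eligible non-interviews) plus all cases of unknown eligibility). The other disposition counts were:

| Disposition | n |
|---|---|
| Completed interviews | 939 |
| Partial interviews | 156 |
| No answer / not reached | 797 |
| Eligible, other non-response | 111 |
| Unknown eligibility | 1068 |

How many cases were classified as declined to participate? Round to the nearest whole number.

433

RR1 = 939 / D = 0.268
D = 939 / 0.268 = 3503.7
Remaining denominator categories sum to 3071
declined to participate = 3503.7 − 3071 ≈ 433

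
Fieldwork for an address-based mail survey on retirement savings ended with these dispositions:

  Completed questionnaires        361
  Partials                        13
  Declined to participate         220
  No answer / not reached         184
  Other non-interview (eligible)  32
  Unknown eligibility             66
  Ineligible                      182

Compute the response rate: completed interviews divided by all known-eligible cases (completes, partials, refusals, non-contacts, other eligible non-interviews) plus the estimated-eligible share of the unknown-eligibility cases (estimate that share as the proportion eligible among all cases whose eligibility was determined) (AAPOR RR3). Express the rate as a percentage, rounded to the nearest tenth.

Numerator → 361
Eligible (known) → 361 + 13 + 220 + 184 + 32 = 810
e = 810 / (810 + 182) = 810 / 992 = 0.8165
Estimated eligible among unknowns → 0.8165 × 66 = 53.89
Denominator → 810 + 53.89 = 863.89
RR3 = 361 / 863.89 = 0.4179

41.8%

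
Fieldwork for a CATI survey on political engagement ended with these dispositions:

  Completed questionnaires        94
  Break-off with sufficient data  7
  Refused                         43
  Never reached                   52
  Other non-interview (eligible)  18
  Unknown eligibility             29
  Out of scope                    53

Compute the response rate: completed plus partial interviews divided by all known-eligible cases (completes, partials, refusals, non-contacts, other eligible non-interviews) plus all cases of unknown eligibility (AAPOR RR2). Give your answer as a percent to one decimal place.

Top → 94 + 7 = 101
Denom → 94 + 7 + 43 + 52 + 18 + 29 = 243
RR2 = 101 / 243 = 0.4156

41.6%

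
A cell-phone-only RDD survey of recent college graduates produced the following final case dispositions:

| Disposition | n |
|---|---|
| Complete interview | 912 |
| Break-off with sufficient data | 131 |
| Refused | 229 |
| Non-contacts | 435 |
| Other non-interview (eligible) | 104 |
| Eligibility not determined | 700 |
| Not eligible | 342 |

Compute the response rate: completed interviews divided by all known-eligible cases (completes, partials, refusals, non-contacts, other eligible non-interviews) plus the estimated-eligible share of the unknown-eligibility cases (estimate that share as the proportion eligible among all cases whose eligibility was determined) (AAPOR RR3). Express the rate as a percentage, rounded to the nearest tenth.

38.0%

Top → 912
Determined eligible → 912 + 131 + 229 + 435 + 104 = 1811
e = 1811 / (1811 + 342) = 1811 / 2153 = 0.8412
e × U → 0.8412 × 700 = 588.84
Denominator → 1811 + 588.84 = 2399.84
RR3 = 912 / 2399.84 = 0.3800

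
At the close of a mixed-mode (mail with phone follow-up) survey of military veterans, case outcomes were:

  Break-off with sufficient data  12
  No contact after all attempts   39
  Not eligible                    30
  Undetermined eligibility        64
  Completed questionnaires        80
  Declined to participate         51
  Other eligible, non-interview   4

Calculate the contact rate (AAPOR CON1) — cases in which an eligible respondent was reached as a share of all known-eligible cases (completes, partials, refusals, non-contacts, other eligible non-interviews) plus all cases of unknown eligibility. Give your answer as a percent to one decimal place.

Num: 80 + 12 + 51 + 4 = 147
Denom: 80 + 12 + 51 + 39 + 4 + 64 = 250
CON1 = 147 / 250 = 0.5880

58.8%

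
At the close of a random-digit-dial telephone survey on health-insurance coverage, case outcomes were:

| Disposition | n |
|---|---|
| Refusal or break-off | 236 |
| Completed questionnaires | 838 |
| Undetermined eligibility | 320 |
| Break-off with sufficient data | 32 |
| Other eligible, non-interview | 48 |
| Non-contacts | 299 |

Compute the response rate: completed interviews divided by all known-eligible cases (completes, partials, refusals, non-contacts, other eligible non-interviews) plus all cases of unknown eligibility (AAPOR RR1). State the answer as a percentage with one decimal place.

47.3%

Num: 838
Denom: 838 + 32 + 236 + 299 + 48 + 320 = 1773
RR1 = 838 / 1773 = 0.4726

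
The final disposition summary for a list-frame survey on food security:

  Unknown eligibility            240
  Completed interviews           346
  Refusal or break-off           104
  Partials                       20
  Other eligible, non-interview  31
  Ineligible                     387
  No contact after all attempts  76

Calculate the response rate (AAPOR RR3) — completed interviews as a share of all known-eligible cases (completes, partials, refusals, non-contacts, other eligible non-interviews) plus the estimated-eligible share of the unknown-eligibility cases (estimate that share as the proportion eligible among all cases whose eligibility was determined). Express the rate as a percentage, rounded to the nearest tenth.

Numerator = 346
Eligible (known) = 346 + 20 + 104 + 76 + 31 = 577
e = 577 / (577 + 387) = 577 / 964 = 0.5985
Estimated eligible among unknowns = 0.5985 × 240 = 143.64
Denominator = 577 + 143.64 = 720.64
RR3 = 346 / 720.64 = 0.4801

48.0%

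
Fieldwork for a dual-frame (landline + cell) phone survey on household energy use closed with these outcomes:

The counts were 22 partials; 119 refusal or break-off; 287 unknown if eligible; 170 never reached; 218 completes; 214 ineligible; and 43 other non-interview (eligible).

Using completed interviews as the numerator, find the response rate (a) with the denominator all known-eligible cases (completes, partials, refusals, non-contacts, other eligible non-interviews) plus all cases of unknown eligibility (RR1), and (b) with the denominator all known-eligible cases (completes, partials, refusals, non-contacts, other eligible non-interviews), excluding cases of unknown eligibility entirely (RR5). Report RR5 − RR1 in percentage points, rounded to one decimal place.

12.7

Top: 218
Denominator: 218 + 22 + 119 + 170 + 43 + 287 = 859
RR1 = 218 / 859 = 0.2538
Denominator: 218 + 22 + 119 + 170 + 43 = 572
RR5 = 218 / 572 = 0.3811
Difference = 38.11 − 25.38 = 12.73 percentage points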